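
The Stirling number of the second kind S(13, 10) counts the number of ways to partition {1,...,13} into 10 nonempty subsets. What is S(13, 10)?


Using the explicit formula S(n,k) = (1/k!) sum_{j=0}^{k} (-1)^(k-j) C(k,j) j^n:
S(13, 10) = 39325
Equivalently, S(n,k) is n! times the coefficient of x^n in the EGF (e^x - 1)^k / k!.

39325


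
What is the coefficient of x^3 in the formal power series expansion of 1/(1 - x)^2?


The expansion 1/(1 - x)^r = sum_{k>=0} C(k + r - 1, r - 1) x^k follows from the multiset / negative-binomial theorem (or from repeated differentiation of the geometric series).
For r = 2 and k = 3:
C(4, 1) = 24 / (1 * 6) = 4.

4


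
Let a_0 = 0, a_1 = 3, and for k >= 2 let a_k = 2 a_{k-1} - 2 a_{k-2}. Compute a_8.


Iterating the recurrence forward:
a_0 = 0
a_1 = 3
a_2 = 2*3 - 2*0 = 6
a_3 = 2*6 - 2*3 = 6
a_4 = 2*6 - 2*6 = 0
a_5 = 2*0 - 2*6 = -12
a_6 = 2*-12 - 2*0 = -24
a_7 = 2*-24 - 2*-12 = -24
a_8 = 2*-24 - 2*-24 = 0
So a_8 = 0.

0


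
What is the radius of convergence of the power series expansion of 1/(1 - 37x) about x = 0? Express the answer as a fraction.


Expanding 1/(1 - 37x) = sum_{k>=0} 37^k x^k, the series converges when |37x| < 1, i.e., |x| < 1/37.
So the radius of convergence is 1/37 = 1/37.

1/37


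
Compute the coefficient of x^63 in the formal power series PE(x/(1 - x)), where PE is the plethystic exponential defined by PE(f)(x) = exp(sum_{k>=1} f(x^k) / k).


For f(x) = x/(1 - x) we have
sum_{k>=1} f(x^k) / k = sum_{k>=1} (1/k) * x^k / (1 - x^k) = sum_{k, m >= 1} x^(k m) / k,
which after exponentiating simplifies to
PE(x/(1 - x)) = prod_{k>=1} 1 / (1 - x^k).
This is the generating function for the partition function p(n), so the coefficient of x^63 is p(63).
Computing p(63) by dynamic programming over parts 1, 2, ..., 63: p(63) = 1505499.

1505499


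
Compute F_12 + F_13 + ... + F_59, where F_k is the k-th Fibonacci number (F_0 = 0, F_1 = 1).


Use the identity sum_{k=0}^{N} F_k = F_{N+2} - 1 (which follows from F_{k+2} - F_{k+1} = F_k). Then
sum_{k=12}^{59} F_k = (F_{61} - 1) - (F_{13} - 1) = F_{61} - F_{13}.
Computing: F_{61} = 2504730781961, F_{13} = 233, so
Sum = 2504730781961 - 233 = 2504730781728.

2504730781728


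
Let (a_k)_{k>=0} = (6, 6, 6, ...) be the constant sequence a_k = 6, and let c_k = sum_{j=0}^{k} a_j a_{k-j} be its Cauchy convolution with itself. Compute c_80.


Since a_j = 6 for all j >= 0, the convolution sum becomes
c_k = sum_{j=0}^{k} 6 * 6 = 36 * (k + 1).
Equivalently, the generating function of (a_k) is 6/(1 - x) and its square is 36/(1 - x)^2 = sum_{k>=0} 36(k + 1) x^k.
For k = 80: 36 * 81 = 2916.

2916


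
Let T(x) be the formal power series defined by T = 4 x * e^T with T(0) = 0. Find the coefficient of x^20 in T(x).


Apply the Lagrange inversion formula: if T = 4 x * phi(T) with phi(t) = e^t, then
[x^n] T = 4^n * (1/n) [t^(n-1)] phi(t)^n = 4^n * (1/n) [t^(n-1)] e^(n t) = 4^n * (1/n) * n^(n-1) / (n-1)! = 4^n * n^(n-1) / n!.
When c = 1 this is the Cayley count of rooted labeled trees on n vertices, divided by n!.
For n = 20: 4^20 * 20^19 / 20! = 1099511627776 * 5242880000000000000000000/2432902008176640000 = 35184372088832000000000000000/14849255421.

35184372088832000000000000000/14849255421


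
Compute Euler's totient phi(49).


phi(n) counts integers in [1, n] coprime to n. Using the multiplicative formula phi(n) = n * prod_{p | n} (1 - 1/p):
49 = 7^2, so
phi(49) = 49 * (1 - 1/7) = 42.

42


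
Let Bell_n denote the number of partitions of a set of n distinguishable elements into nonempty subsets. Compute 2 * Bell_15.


Bell_15 can be computed from the Bell triangle or from Dobinski's identity Bell_n = (1/e) * sum_{k>=0} k^n / k!.
Computing Bell_15 = 1382958545.
Then 2 * 1382958545 = 2765917090.

2765917090


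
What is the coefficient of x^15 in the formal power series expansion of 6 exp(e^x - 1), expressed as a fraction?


exp(e^x - 1) is the exponential generating function for the Bell numbers Bell_k: exp(e^x - 1) = sum_{k>=0} Bell_k x^k / k!.
So the coefficient of x^15 in 6 exp(e^x - 1) is 6 Bell_15 / 15!.
Computing: Bell_15 = 1382958545 and 15! = 1307674368000, giving
6 * 1382958545/1307674368000 = 276591709/43589145600.

276591709/43589145600


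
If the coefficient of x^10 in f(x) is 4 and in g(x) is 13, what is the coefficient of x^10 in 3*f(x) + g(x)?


Scalar multiplication scales coefficients: 3 * 4 = 12.
Then add the g coefficient: 12 + 13
= 25

25


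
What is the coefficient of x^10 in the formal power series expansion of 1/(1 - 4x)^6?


The general identity 1/(1 - c x)^r = sum_{k>=0} c^k C(k + r - 1, r - 1) x^k follows by substituting y = c x into 1/(1 - y)^r = sum_{k>=0} C(k + r - 1, r - 1) y^k.
For c = 4, r = 6, k = 10:
4^10 * C(15, 5) = 1048576 * 3003 = 3148873728.

3148873728


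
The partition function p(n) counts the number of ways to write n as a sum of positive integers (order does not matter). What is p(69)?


Using the generating function prod_{k>=1} 1/(1-x^k), we compute p(69).
By dynamic programming over parts 1 through 69:
p(69) = 3554345

3554345


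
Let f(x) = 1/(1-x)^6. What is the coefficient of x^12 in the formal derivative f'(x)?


Differentiate: d/dx [ 1/(1-x)^r ] = r / (1-x)^(r+1).
Here r = 6, so f'(x) = 6 / (1-x)^7.
The expansion of 1/(1-x)^(r+1) has coefficient of x^n equal to C(n+r, r).
So the coefficient of x^12 in f'(x) is
6 * C(18, 6) = 6 * 18564 = 111384

111384


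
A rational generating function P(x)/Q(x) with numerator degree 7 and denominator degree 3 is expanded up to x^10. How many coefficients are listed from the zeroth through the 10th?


Expanding up to x^10 gives the coefficients for x^0, x^1, ..., x^10.
That is 10 + 1 = 11 coefficients in total.

11


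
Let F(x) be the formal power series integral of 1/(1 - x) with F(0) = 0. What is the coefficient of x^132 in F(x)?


1/(1 - x) = sum_{k>=0} x^k. Integrating termwise and using F(0) = 0 gives
F(x) = sum_{k>=0} x^(k+1) / (k+1) = sum_{m>=1} x^m / m = -ln(1 - x).
So the coefficient of x^132 is 1/132 = 1/132.

1/132


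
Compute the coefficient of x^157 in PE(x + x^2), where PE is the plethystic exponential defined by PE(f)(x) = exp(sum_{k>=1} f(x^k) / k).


With f(x) = x + x^2, the exponent is sum_{k>=1} (x^k + x^(2k)) / k = -ln(1 - x) - ln(1 - x^2). Exponentiating:
PE(x + x^2) = 1 / ((1 - x)(1 - x^2)).
This is the generating function for partitions of n into parts of size 1 or 2. The number of 2's can be any j in 0..78, and the rest are 1's, so
[x^157] = floor(157/2) + 1 = 79.

79


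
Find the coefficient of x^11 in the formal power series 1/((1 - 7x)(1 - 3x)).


By partial fractions or Cauchy convolution:
The coefficient equals sum_{k=0}^{11} 7^k * 3^(11-k).
= 3460188940

3460188940


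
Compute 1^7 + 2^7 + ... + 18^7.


This power sum has a closed form given by Faulhaber's formula
sum_{k=1}^{m} k^p = (1 / (p + 1)) * sum_{j=0}^{p} C(p + 1, j) B_j m^(p + 1 - j),
but for small m direct computation is fastest:
1 + 128 + 2187 + 16384 + 78125 + 279936 + 823543 + 2097152 + 4782969 + 10000000 + 19487171 + 35831808 + 62748517 + 105413504 + 170859375 + 268435456 + 410338673 + 612220032 = 1703414961.

1703414961


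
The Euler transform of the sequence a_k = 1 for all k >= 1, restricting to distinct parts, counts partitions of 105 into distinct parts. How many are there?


Partitions of 105 into distinct parts can be computed via generating function.
Product (1+x)(1+x^2)(1+x^3)...
The coefficient of x^105 = 671418

671418


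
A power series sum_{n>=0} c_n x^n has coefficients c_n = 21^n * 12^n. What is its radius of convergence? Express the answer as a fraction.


By the root test (Cauchy-Hadamard), the radius is R = 1 / limsup_n |c_n|^(1/n).
Here |c_n|^(1/n) = (21^n * 12^n)^(1/n) = 21 * 12 = 252 for all n.
So R = 1/252 = 1/252.

1/252


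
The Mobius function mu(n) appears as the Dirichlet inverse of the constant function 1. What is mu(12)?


12 has a squared prime factor, so mu(12) = 0.
Factorization reveals a repeated prime.

0


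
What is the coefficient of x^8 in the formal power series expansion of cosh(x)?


The Maclaurin series is cosh(t) = sum_{m>=0} t^(2m) / (2m)!, so substituting t = x, only even powers of x are nonzero, with coefficient of x^(2m) equal to 1 / (2m)!.
For x^8 the coefficient is 1/8! = 1/40320 = 1/40320.

1/40320


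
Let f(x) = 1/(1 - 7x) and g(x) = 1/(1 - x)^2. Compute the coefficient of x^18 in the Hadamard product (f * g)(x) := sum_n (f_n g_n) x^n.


f has coefficients f_k = 7^k. For g = 1/(1 - x)^2 the coefficient is g_k = C(k + 1, 1) = k + 1. The Hadamard coefficient is (f * g)_k = 7^k * (k + 1).
For k = 18: 7^18 * 19 = 1628413597910449 * 19 = 30939858360298531.

30939858360298531


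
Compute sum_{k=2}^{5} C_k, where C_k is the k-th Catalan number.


C_2 through C_5: 2, 5, 14, 42
Sum = 2 + 5 + 14 + 42
= 63

63


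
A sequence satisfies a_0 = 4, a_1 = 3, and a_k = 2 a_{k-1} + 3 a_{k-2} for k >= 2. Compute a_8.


The characteristic equation is t^2 - 2 t - 3 = 0, with roots r_1 = 3 and r_2 = -1 (so c_1 = r_1 + r_2, c_2 = -r_1 r_2 as required).
One can use the closed form a_n = A r_1^n + B r_2^n, but direct iteration is more reliable:
a_0 = 4, a_1 = 3, a_2 = 18, a_3 = 45, a_4 = 144, a_5 = 423, a_6 = 1278, a_7 = 3825, a_8 = 11484.
So a_8 = 11484.

11484


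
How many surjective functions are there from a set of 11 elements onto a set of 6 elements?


By inclusion-exclusion on which target elements are missed, the number of surjections from an n-set onto a k-set is
surj(n, k) = sum_{j=0}^{k} (-1)^j C(k, j) (k - j)^n.
Equivalently surj(n, k) = k! * S(n, k), where S(n, k) is the Stirling number of the second kind.
For n = 11, k = 6:
S(11, 6) = 179487, so
surj = 6! * 179487 = 720 * 179487 = 129230640.

129230640


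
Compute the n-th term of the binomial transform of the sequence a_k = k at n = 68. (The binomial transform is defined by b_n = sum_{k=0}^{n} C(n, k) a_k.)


With a_k = k, b_n = sum_{k=0}^{n} C(n, k) k. Using k * C(n, k) = n * C(n-1, k-1) gives b_n = n * sum_{k>=1} C(n-1, k-1) = n * 2^(n-1).
For n = 68: 68 * 2^67 = 68 * 147573952589676412928 = 10035028776097996079104.

10035028776097996079104


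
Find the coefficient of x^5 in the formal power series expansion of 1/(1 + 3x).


Write 1/(1 + c x) = 1/(1 - (-c) x) and apply the geometric-series identity
1/(1 - y) = sum_{k>=0} y^k to get 1/(1 + c x) = sum_{k>=0} (-c)^k x^k.
So the coefficient of x^k is (-c)^k = (-1)^k * c^k.
Here c = 3 and k = 5:
(-3)^5 = -1 * 243 = -243

-243


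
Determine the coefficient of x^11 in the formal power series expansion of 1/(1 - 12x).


The geometric series identity gives 1/(1 - c x) = sum_{k>=0} c^k x^k, so the coefficient of x^k is c^k.
Here c = 12 and k = 11.
Computing: 12^11 = 743008370688

743008370688


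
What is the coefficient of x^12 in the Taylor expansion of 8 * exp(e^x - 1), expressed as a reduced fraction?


exp(e^x - 1) = sum_{k>=0} Bell_k x^k / k!, where Bell_k is the k-th Bell number.
So the coefficient of x^12 is 8 * Bell_12 / 12!.
Computing: Bell_12 = 4213597 and 12! = 479001600, giving
8 * 4213597/479001600 = 4213597/59875200.

4213597/59875200


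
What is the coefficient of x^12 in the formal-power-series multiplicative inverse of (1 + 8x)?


The inverse is 1/(1 + 8x). Apply the geometric identity 1/(1 - y) = sum_{k>=0} y^k with y = -8x:
1/(1 + 8x) = sum_{k>=0} (-8)^k x^k.
So the coefficient of x^12 is (-8)^12 = 68719476736.

68719476736


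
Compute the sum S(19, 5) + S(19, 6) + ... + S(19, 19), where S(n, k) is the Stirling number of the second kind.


By definition, S(n, k) counts partitions of an n-set into exactly k nonempty blocks.
Computing row n = 19 for k = 5..19:
S(19, k): 147589284710, 693081601779, 1492924634839, 1709751003480, 1144614626805, 477297033785, 129413217791, 23466951300, 2892439160, 243577530, 13916778, 527136, 12597, 171, 1
Sum = 5821288827862.

5821288827862


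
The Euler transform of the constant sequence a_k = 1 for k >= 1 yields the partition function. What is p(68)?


The Euler transform converts the sequence a_k = 1 into the number of integer partitions.
Using the recurrence or dynamic programming:
p(68) = 3087735

3087735


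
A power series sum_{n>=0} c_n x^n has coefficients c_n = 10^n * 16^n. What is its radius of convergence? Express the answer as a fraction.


By the root test (Cauchy-Hadamard), the radius is R = 1 / limsup_n |c_n|^(1/n).
Here |c_n|^(1/n) = (10^n * 16^n)^(1/n) = 10 * 16 = 160 for all n.
So R = 1/160 = 1/160.

1/160


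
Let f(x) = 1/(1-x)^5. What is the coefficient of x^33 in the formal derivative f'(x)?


Differentiate: d/dx [ 1/(1-x)^r ] = r / (1-x)^(r+1).
Here r = 5, so f'(x) = 5 / (1-x)^6.
The expansion of 1/(1-x)^(r+1) has coefficient of x^n equal to C(n+r, r).
So the coefficient of x^33 in f'(x) is
5 * C(38, 5) = 5 * 501942 = 2509710

2509710


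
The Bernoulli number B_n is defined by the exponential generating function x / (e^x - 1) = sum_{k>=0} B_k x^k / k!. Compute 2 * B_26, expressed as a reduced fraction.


Bernoulli numbers can also be computed recursively via B_0 = 1 and sum_{j=0}^{m} C(m+1, j) B_j = 0 for m >= 1. Odd-index Bernoulli numbers vanish for k >= 3.
Computing B_26 = 8553103/6, so 2 * B_26 = 2 * 8553103/6 = 8553103/3.

8553103/3


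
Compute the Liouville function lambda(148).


The Liouville function is lambda(k) = (-1)^Omega(k), where Omega(k) counts the prime factors of k with multiplicity.
Factoring: 148 = 2 * 2 * 37, so Omega(148) = 3.
lambda(148) = (-1)^3 = -1.

-1


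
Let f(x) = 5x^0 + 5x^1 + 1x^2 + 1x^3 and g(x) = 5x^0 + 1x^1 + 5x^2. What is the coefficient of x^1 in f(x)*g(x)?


Cauchy product at x^1:
5*1 + 5*5
= 30

30


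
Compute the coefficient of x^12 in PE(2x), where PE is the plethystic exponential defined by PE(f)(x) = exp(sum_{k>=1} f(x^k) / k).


With f(x) = 2x, the exponent is sum_{k>=1} 2 x^k / k = 2 * (-ln(1 - x)). Exponentiating:
PE(2x) = exp(-2 ln(1 - x)) = 1/(1 - x)^2.
By the negative binomial expansion, [x^n] 1/(1 - x)^2 = C(n + 1, 1).
For n = 12: C(13, 1) = 13.

13


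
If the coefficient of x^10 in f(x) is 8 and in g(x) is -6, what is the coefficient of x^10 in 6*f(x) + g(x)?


Scalar multiplication scales coefficients: 6 * 8 = 48.
Then add the g coefficient: 48 + -6
= 42

42


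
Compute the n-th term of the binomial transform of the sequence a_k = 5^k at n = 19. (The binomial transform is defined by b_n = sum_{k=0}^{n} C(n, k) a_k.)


With a_k = 5^k, b_n = sum_{k=0}^{n} C(n, k) 5^k = (1 + 5)^n by the binomial theorem.
For n = 19: (1 + 5)^19 = 6^19 = 609359740010496.

609359740010496


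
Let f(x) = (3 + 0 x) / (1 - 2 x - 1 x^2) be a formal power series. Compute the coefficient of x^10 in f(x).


Write f(x) = sum_{k>=0} a_k x^k. Multiplying both sides by 1 - 2 x - 1 x^2 gives
(1 - 2 x - 1 x^2) sum_{k>=0} a_k x^k = 3 + 0 x.
Matching coefficients:
 x^0: a_0 = 3
 x^1: a_1 - 2 a_0 = 0  =>  a_1 = 2*3 + 0 = 6
 x^k (k >= 2): a_k = 2 a_{k-1} + 1 a_{k-2}.
Iterating: a_2 = 15, a_3 = 36, a_4 = 87, a_5 = 210, a_6 = 507, a_7 = 1224, a_8 = 2955, a_9 = 7134, a_10 = 17223.
So the coefficient of x^10 is 17223.

17223


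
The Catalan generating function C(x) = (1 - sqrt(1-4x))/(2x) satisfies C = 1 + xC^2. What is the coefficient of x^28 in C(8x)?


Substituting x -> 8x scales the n-th coefficient by 8^n, so [x^28] C(8x) = 8^28 * C_28.
C_28 = C(2*28, 28)/(29) = 7648690600760440/29 = 263747951750360.
So 8^28 * 263747951750360 = 19342813113834066795298816 * 263747951750360 = 5101627339863738119353729513246435573760.

5101627339863738119353729513246435573760


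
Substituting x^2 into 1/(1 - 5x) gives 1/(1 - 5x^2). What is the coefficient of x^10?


The coefficient of x^(2m) in 1/(1 - 5x^2) is 5^m.
With n = 10 = 2*5, the coefficient is 5^5 = 3125.

3125


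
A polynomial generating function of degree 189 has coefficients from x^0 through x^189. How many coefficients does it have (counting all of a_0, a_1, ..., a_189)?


A polynomial of degree 189 takes the form a_0 + a_1 x + ... + a_189 x^189.
The number of coefficients is 189 + 1 = 190.

190


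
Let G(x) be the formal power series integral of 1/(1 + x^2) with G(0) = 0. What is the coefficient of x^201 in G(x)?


1/(1 + x^2) = sum_{j>=0} (-1)^j x^(2j). Integrating termwise with G(0) = 0:
G(x) = sum_{j>=0} (-1)^j x^(2j+1) / (2j+1) = arctan(x).
Only odd powers are nonzero. For x^201 write 201 = 2*100 + 1, giving
(-1)^100 / 201 = 1/201 = 1/201.

1/201


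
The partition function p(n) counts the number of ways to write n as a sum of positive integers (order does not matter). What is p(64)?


Using the generating function prod_{k>=1} 1/(1-x^k), we compute p(64).
By dynamic programming over parts 1 through 64:
p(64) = 1741630

1741630


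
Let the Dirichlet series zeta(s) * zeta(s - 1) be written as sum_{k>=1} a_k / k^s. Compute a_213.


Convolution gives a_k = sum_{d | k} d * 1 = sum_{d | k} d = sigma(k), the sum of positive divisors of k.
For k = 213, the divisors are 1, 3, 71, 213, so
sigma(213) = 1 + 3 + 71 + 213 = 288.

288


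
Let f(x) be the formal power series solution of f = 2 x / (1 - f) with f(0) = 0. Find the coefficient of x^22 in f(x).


Apply Lagrange inversion: f = 2 x * phi(f) with phi(t) = 1/(1 - t), so
[x^n] f = 2^n * (1/n) [t^(n-1)] phi(t)^n = 2^n * (1/n) [t^(n-1)] (1 - t)^(-n) = 2^n * (1/n) C(2n - 2, n - 1) = 2^n * C_{n-1}.
For n = 22: C_21 = C(42, 21) / 22 = 538257874440/22 = 24466267020.
With the 2^22 = 4194304 factor, the coefficient is 4194304 * 24466267020 = 102618961627054080.

102618961627054080


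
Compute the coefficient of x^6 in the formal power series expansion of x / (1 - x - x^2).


Let f(x) = sum_{k>=0} a_k x^k. Multiplying f(x) * (1 - x - x^2) = x and matching coefficients gives a_0 = 0, a_1 = 1, and a_k = a_{k-1} + a_{k-2} for k >= 2. These are the Fibonacci numbers F_k.
Iterating from F_0 = 0, F_1 = 1:
F_0=0, F_1=1, F_2=1, F_3=2, F_4=3, F_5=5, F_6=8
F_6 = 8.

8


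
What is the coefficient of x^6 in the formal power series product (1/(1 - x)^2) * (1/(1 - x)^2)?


Combine the factors: (1/(1 - x)^2) * (1/(1 - x)^2) = 1/(1 - x)^4.
Then use 1/(1 - x)^r = sum_{k>=0} C(k + r - 1, r - 1) x^k with r = 4 and k = 6:
C(9, 3) = 84.

84


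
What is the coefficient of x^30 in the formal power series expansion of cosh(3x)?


The Maclaurin series is cosh(t) = sum_{m>=0} t^(2m) / (2m)!, so substituting t = 3x, only even powers of x are nonzero, with coefficient of x^(2m) equal to 3^(2m) / (2m)!.
For x^30 the coefficient is 3^30/30! = 205891132094649/265252859812191058636308480000000 = 43046721/55457783609342033920000000.

43046721/55457783609342033920000000


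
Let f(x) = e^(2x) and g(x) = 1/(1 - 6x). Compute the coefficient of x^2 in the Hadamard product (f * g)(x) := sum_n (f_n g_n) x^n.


Expanding: f_k = 2^k/k! (from e^(2x)) and g_k = 6^k (from 1/(1 - 6x)). So the Hadamard coefficient (f * g)_k = 2^k 6^k / k! = (12)^k / k!.
For k = 2: 12^2/2! = 144/2 = 72.

72


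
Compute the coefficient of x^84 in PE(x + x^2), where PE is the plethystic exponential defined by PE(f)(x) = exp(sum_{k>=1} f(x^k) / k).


With f(x) = x + x^2, the exponent is sum_{k>=1} (x^k + x^(2k)) / k = -ln(1 - x) - ln(1 - x^2). Exponentiating:
PE(x + x^2) = 1 / ((1 - x)(1 - x^2)).
This is the generating function for partitions of n into parts of size 1 or 2. The number of 2's can be any j in 0..42, and the rest are 1's, so
[x^84] = floor(84/2) + 1 = 43.

43


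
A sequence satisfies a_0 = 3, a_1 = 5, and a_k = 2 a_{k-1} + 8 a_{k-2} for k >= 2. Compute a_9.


The characteristic equation is t^2 - 2 t - 8 = 0, with roots r_1 = 4 and r_2 = -2 (so c_1 = r_1 + r_2, c_2 = -r_1 r_2 as required).
One can use the closed form a_n = A r_1^n + B r_2^n, but direct iteration is more reliable:
a_0 = 3, a_1 = 5, a_2 = 34, a_3 = 108, a_4 = 488, a_5 = 1840, a_6 = 7584, a_7 = 29888, a_8 = 120448, a_9 = 480000.
So a_9 = 480000.

480000


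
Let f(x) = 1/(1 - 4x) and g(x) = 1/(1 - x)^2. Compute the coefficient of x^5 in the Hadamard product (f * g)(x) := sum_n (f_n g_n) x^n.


f has coefficients f_k = 4^k. For g = 1/(1 - x)^2 the coefficient is g_k = C(k + 1, 1) = k + 1. The Hadamard coefficient is (f * g)_k = 4^k * (k + 1).
For k = 5: 4^5 * 6 = 1024 * 6 = 6144.

6144


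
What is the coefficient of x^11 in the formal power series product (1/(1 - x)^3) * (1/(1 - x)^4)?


Combine the factors: (1/(1 - x)^3) * (1/(1 - x)^4) = 1/(1 - x)^7.
Then use 1/(1 - x)^r = sum_{k>=0} C(k + r - 1, r - 1) x^k with r = 7 and k = 11:
C(17, 6) = 12376.

12376


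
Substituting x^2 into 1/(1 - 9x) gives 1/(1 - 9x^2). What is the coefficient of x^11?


Since 1/(1 - 9x^2) only has even powers of x,
the coefficient of x^11 (odd) is 0.

0


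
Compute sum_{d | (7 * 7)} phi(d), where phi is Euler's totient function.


First, 7 * 7 = 49. One classical identity is sum_{d | n} phi(d) = n (each k in [1, n] has a unique gcd with n, and among the k's with gcd(k, n) = n/d there are phi(d) of them). So the sum equals 49. We also verify directly:
Divisors of 49: 1, 7, 49.
phi values: 1, 6, 42.
Sum = 49.

49


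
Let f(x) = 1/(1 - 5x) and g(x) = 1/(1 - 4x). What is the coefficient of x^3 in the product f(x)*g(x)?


The coefficient of x^n in f*g is the Cauchy product: sum_{k=0}^{n} a^k * b^(n-k).
With a=5, b=4, n=3:
sum_{k=0}^{3} 5^k * 4^(3-k)
= 369

369


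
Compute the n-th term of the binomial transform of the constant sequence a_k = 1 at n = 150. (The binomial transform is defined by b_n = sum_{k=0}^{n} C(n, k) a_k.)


With a_k = 1 for all k, b_n = sum_{k=0}^{n} C(n, k) = 2^n by the binomial theorem.
For n = 150: 2^150 = 1427247692705959881058285969449495136382746624.

1427247692705959881058285969449495136382746624


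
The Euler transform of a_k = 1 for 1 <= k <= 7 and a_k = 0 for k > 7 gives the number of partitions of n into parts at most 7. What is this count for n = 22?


Partitions of 22 into parts at most 7:
Using generating function (1-x)^(-1)(1-x^2)^(-1)...(1-x^7)^(-1),
the coefficient of x^22 = 522

522


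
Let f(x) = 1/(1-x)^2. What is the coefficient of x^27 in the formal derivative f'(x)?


Differentiate: d/dx [ 1/(1-x)^r ] = r / (1-x)^(r+1).
Here r = 2, so f'(x) = 2 / (1-x)^3.
The expansion of 1/(1-x)^(r+1) has coefficient of x^n equal to C(n+r, r).
So the coefficient of x^27 in f'(x) is
2 * C(29, 2) = 2 * 406 = 812

812


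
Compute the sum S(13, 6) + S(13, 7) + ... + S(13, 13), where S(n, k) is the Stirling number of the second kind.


By definition, S(n, k) counts partitions of an n-set into exactly k nonempty blocks.
Computing row n = 13 for k = 6..13:
S(13, k): 9321312, 5715424, 1899612, 359502, 39325, 2431, 78, 1
Sum = 17337685.

17337685


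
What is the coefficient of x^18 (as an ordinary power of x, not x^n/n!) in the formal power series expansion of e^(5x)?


The exponential series is e^y = sum_{k>=0} y^k / k!. Substituting y = 5x gives
e^(5x) = sum_{k>=0} 5^k x^k / k!.
So the coefficient of x^n is a^n/n! with a = 5, n = 18:
5^18 / 18! = 3814697265625/6402373705728000 = 30517578125/51218989645824

30517578125/51218989645824


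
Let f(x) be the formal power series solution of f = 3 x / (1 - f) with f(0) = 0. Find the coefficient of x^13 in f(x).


Apply Lagrange inversion: f = 3 x * phi(f) with phi(t) = 1/(1 - t), so
[x^n] f = 3^n * (1/n) [t^(n-1)] phi(t)^n = 3^n * (1/n) [t^(n-1)] (1 - t)^(-n) = 3^n * (1/n) C(2n - 2, n - 1) = 3^n * C_{n-1}.
For n = 13: C_12 = C(24, 12) / 13 = 2704156/13 = 208012.
With the 3^13 = 1594323 factor, the coefficient is 1594323 * 208012 = 331638315876.

331638315876


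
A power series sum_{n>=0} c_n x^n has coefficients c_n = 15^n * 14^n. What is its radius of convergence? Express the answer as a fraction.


By the root test (Cauchy-Hadamard), the radius is R = 1 / limsup_n |c_n|^(1/n).
Here |c_n|^(1/n) = (15^n * 14^n)^(1/n) = 15 * 14 = 210 for all n.
So R = 1/210 = 1/210.

1/210


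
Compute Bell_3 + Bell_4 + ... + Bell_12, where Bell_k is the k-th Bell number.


Recall Bell_k counts set partitions of a k-set (with Bell_0 = 1 by convention).
Bell_3 through Bell_12: 5, 15, 52, 203, 877, 4140, 21147, 115975, 678570, 4213597
Sum = 5 + 15 + 52 + 203 + 877 + 4140 + 21147 + 115975 + 678570 + 4213597 = 5034581.

5034581


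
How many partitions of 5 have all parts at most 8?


Using the generating function (1-x)^(-1)(1-x^2)^(-1)...(1-x^8)^(-1),
the coefficient of x^5 counts these restricted partitions.
Result = 7

7


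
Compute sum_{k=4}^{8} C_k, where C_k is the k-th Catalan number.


C_4 through C_8: 14, 42, 132, 429, 1430
Sum = 14 + 42 + 132 + 429 + 1430
= 2047

2047


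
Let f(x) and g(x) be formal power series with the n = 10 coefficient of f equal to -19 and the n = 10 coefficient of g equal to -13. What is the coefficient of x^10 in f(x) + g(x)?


Addition of formal power series is termwise.
The coefficient of x^10 in f + g = -19 + -13
= -32

-32


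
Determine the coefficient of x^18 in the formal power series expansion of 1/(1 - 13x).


The geometric series identity gives 1/(1 - c x) = sum_{k>=0} c^k x^k, so the coefficient of x^k is c^k.
Here c = 13 and k = 18.
Computing: 13^18 = 112455406951957393129

112455406951957393129


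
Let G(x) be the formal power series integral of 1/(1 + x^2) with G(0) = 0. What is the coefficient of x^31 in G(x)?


1/(1 + x^2) = sum_{j>=0} (-1)^j x^(2j). Integrating termwise with G(0) = 0:
G(x) = sum_{j>=0} (-1)^j x^(2j+1) / (2j+1) = arctan(x).
Only odd powers are nonzero. For x^31 write 31 = 2*15 + 1, giving
(-1)^15 / 31 = -1/31 = -1/31.

-1/31


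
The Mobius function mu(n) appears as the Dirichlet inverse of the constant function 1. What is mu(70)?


70 = 2 * 5 * 7 (all distinct primes).
mu(70) = (-1)^3 = -1

-1


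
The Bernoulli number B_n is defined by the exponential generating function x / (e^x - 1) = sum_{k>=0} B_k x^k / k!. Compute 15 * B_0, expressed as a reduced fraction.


Bernoulli numbers can also be computed recursively via B_0 = 1 and sum_{j=0}^{m} C(m+1, j) B_j = 0 for m >= 1. Odd-index Bernoulli numbers vanish for k >= 3.
Computing B_0 = 1, so 15 * B_0 = 15 * 1 = 15.

15


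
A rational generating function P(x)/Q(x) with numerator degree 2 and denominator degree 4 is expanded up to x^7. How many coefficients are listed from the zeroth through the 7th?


Expanding up to x^7 gives the coefficients for x^0, x^1, ..., x^7.
That is 7 + 1 = 8 coefficients in total.

8


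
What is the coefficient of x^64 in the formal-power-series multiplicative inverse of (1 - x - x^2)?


Let the inverse be f(x) = sum_{k>=0} a_k x^k. From f(x) * (1 - x - x^2) = 1 and matching coefficients:
 x^0: a_0 = 1.
 x^1: a_1 - a_0 = 0, so a_1 = 1.
 x^k (k >= 2): a_k - a_{k-1} - a_{k-2} = 0, i.e. a_k = a_{k-1} + a_{k-2}.
This is the Fibonacci-type recurrence shifted so that a_0 = a_1 = 1.
Iterating: a_0=1, a_1=1, a_2=2, a_3=3, a_4=5, a_5=8, a_6=13, a_7=21, a_8=34, a_9=55, ...
a_64 = 17167680177565.

17167680177565


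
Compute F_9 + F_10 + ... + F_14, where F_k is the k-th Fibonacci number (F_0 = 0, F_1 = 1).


Use the identity sum_{k=0}^{N} F_k = F_{N+2} - 1 (which follows from F_{k+2} - F_{k+1} = F_k). Then
sum_{k=9}^{14} F_k = (F_{16} - 1) - (F_{10} - 1) = F_{16} - F_{10}.
Computing: F_{16} = 987, F_{10} = 55, so
Sum = 987 - 55 = 932.

932


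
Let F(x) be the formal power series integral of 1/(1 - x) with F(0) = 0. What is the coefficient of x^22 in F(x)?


1/(1 - x) = sum_{k>=0} x^k. Integrating termwise and using F(0) = 0 gives
F(x) = sum_{k>=0} x^(k+1) / (k+1) = sum_{m>=1} x^m / m = -ln(1 - x).
So the coefficient of x^22 is 1/22 = 1/22.

1/22


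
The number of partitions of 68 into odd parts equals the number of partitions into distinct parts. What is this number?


Computing partitions of 68 into odd parts (1, 3, 5, ...):
Using the generating function prod_{k>=0} 1/(1-x^(2k+1)),
the count is 24576

24576


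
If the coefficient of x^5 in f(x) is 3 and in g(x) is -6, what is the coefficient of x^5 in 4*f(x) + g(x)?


Scalar multiplication scales coefficients: 4 * 3 = 12.
Then add the g coefficient: 12 + -6
= 6

6


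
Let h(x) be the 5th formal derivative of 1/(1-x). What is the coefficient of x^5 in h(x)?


Differentiating 5 times: d^5/dx^5 [1/(1-x)] = 5!/(1-x)^6.
The expansion 1/(1-x)^6 = sum_{k>=0} C(k+5, 5) x^k, so the coefficient of x^n in 5!/(1-x)^6 is 5! * C(n+5, 5).
For n = 5: 120 * C(10, 5) = 120 * 252 = 30240

30240


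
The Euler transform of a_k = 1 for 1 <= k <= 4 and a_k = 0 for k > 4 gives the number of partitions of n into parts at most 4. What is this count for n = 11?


Partitions of 11 into parts at most 4:
Using generating function (1-x)^(-1)(1-x^2)^(-1)...(1-x^4)^(-1),
the coefficient of x^11 = 27

27


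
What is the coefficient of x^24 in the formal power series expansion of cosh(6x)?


The Maclaurin series is cosh(t) = sum_{m>=0} t^(2m) / (2m)!, so substituting t = 6x, only even powers of x are nonzero, with coefficient of x^(2m) equal to 6^(2m) / (2m)!.
For x^24 the coefficient is 6^24/24! = 4738381338321616896/620448401733239439360000 = 19131876/2505147019375.

19131876/2505147019375


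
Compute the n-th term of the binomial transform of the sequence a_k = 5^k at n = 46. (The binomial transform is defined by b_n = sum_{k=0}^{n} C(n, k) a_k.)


With a_k = 5^k, b_n = sum_{k=0}^{n} C(n, k) 5^k = (1 + 5)^n by the binomial theorem.
For n = 46: (1 + 5)^46 = 6^46 = 623673825204293256669089197883129856.

623673825204293256669089197883129856


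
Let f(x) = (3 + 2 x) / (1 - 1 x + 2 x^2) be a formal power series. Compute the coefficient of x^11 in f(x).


Write f(x) = sum_{k>=0} a_k x^k. Multiplying both sides by 1 - 1 x + 2 x^2 gives
(1 - 1 x + 2 x^2) sum_{k>=0} a_k x^k = 3 + 2 x.
Matching coefficients:
 x^0: a_0 = 3
 x^1: a_1 - 1 a_0 = 2  =>  a_1 = 1*3 + 2 = 5
 x^k (k >= 2): a_k = 1 a_{k-1} - 2 a_{k-2}.
Iterating: a_2 = -1, a_3 = -11, a_4 = -9, a_5 = 13, a_6 = 31, a_7 = 5, a_8 = -57, a_9 = -67, a_10 = 47, a_11 = 181.
So the coefficient of x^11 is 181.

181


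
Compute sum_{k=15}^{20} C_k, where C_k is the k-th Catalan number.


C_15 through C_20: 9694845, 35357670, 129644790, 477638700, 1767263190, 6564120420
Sum = 9694845 + 35357670 + 129644790 + 477638700 + 1767263190 + 6564120420
= 8983719615

8983719615


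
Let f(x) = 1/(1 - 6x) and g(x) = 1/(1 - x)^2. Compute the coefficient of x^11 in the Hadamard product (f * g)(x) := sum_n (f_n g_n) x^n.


f has coefficients f_k = 6^k. For g = 1/(1 - x)^2 the coefficient is g_k = C(k + 1, 1) = k + 1. The Hadamard coefficient is (f * g)_k = 6^k * (k + 1).
For k = 11: 6^11 * 12 = 362797056 * 12 = 4353564672.

4353564672


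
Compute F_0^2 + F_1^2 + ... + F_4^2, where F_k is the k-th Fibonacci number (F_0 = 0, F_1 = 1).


There is a standard identity sum_{k=0}^{N} F_k^2 = F_N * F_{N+1} (proved inductively from the telescoping relation F_k^2 = F_k F_{k+1} - F_{k-1} F_k). Then
sum_{k=0}^{4} F_k^2 = F_4 F_5 - F_0 F_0.
Computing: F_4 = 3, F_5 = 5.
Sum = 3 * 5 = 15.

15


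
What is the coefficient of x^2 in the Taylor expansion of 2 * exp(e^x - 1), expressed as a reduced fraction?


exp(e^x - 1) = sum_{k>=0} Bell_k x^k / k!, where Bell_k is the k-th Bell number.
So the coefficient of x^2 is 2 * Bell_2 / 2!.
Computing: Bell_2 = 2 and 2! = 2, giving
2 * 2/2 = 2.

2


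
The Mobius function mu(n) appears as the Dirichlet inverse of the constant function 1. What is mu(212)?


212 has a squared prime factor, so mu(212) = 0.
Factorization reveals a repeated prime.

0


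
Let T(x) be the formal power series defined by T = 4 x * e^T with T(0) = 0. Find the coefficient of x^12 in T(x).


Apply the Lagrange inversion formula: if T = 4 x * phi(T) with phi(t) = e^t, then
[x^n] T = 4^n * (1/n) [t^(n-1)] phi(t)^n = 4^n * (1/n) [t^(n-1)] e^(n t) = 4^n * (1/n) * n^(n-1) / (n-1)! = 4^n * n^(n-1) / n!.
When c = 1 this is the Cayley count of rooted labeled trees on n vertices, divided by n!.
For n = 12: 4^12 * 12^11 / 12! = 16777216 * 743008370688/479001600 = 50096498540544/1925.

50096498540544/1925


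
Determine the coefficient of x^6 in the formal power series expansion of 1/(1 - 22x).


The geometric series identity gives 1/(1 - c x) = sum_{k>=0} c^k x^k, so the coefficient of x^k is c^k.
Here c = 22 and k = 6.
Computing: 22^6 = 113379904

113379904


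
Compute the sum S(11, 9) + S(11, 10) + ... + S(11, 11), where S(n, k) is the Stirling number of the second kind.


By definition, S(n, k) counts partitions of an n-set into exactly k nonempty blocks.
Computing row n = 11 for k = 9..11:
S(11, k): 1155, 55, 1
Sum = 1211.

1211


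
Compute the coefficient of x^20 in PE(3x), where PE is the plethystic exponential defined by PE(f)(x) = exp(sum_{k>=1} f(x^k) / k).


With f(x) = 3x, the exponent is sum_{k>=1} 3 x^k / k = 3 * (-ln(1 - x)). Exponentiating:
PE(3x) = exp(-3 ln(1 - x)) = 1/(1 - x)^3.
By the negative binomial expansion, [x^n] 1/(1 - x)^3 = C(n + 2, 2).
For n = 20: C(22, 2) = 231.

231


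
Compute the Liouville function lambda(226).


The Liouville function is lambda(k) = (-1)^Omega(k), where Omega(k) counts the prime factors of k with multiplicity.
Factoring: 226 = 2 * 113, so Omega(226) = 2.
lambda(226) = (-1)^2 = 1.

1


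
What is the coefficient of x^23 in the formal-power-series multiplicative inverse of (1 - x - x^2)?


Let the inverse be f(x) = sum_{k>=0} a_k x^k. From f(x) * (1 - x - x^2) = 1 and matching coefficients:
 x^0: a_0 = 1.
 x^1: a_1 - a_0 = 0, so a_1 = 1.
 x^k (k >= 2): a_k - a_{k-1} - a_{k-2} = 0, i.e. a_k = a_{k-1} + a_{k-2}.
This is the Fibonacci-type recurrence shifted so that a_0 = a_1 = 1.
Iterating: a_0=1, a_1=1, a_2=2, a_3=3, a_4=5, a_5=8, a_6=13, a_7=21, a_8=34, a_9=55, ...
a_23 = 46368.

46368


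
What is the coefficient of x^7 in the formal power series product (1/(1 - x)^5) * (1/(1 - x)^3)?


Combine the factors: (1/(1 - x)^5) * (1/(1 - x)^3) = 1/(1 - x)^8.
Then use 1/(1 - x)^r = sum_{k>=0} C(k + r - 1, r - 1) x^k with r = 8 and k = 7:
C(14, 7) = 3432.

3432


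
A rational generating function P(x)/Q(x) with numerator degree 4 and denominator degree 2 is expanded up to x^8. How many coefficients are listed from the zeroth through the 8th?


Expanding up to x^8 gives the coefficients for x^0, x^1, ..., x^8.
That is 8 + 1 = 9 coefficients in total.

9


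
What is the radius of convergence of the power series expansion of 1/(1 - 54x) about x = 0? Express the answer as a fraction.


Expanding 1/(1 - 54x) = sum_{k>=0} 54^k x^k, the series converges when |54x| < 1, i.e., |x| < 1/54.
So the radius of convergence is 1/54 = 1/54.

1/54


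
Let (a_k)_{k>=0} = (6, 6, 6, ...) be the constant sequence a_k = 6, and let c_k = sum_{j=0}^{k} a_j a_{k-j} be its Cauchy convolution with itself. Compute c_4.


Since a_j = 6 for all j >= 0, the convolution sum becomes
c_k = sum_{j=0}^{k} 6 * 6 = 36 * (k + 1).
Equivalently, the generating function of (a_k) is 6/(1 - x) and its square is 36/(1 - x)^2 = sum_{k>=0} 36(k + 1) x^k.
For k = 4: 36 * 5 = 180.

180


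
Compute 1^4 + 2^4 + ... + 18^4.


This power sum has a closed form given by Faulhaber's formula
sum_{k=1}^{m} k^p = (1 / (p + 1)) * sum_{j=0}^{p} C(p + 1, j) B_j m^(p + 1 - j),
but for small m direct computation is fastest:
1 + 16 + 81 + 256 + 625 + 1296 + 2401 + 4096 + 6561 + 10000 + 14641 + 20736 + 28561 + 38416 + 50625 + 65536 + 83521 + 104976 = 432345.

432345


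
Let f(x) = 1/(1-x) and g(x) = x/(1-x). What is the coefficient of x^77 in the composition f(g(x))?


First simplify the composition: f(g(x)) = 1/(1 - x/(1-x)) = (1-x)/((1-x) - x) = (1-x)/(1-2x).
Now extract the coefficient. Write (1-x)/(1-2x) = 1/(1-2x) - x/(1-2x).
The coefficient of x^n in 1/(1-2x) is 2^n, and in x/(1-2x) is 2^(n-1) (for n >= 1).
So the coefficient of x^77 is 2^77 - 2^76 = 151115727451828646838272 - 75557863725914323419136 = 75557863725914323419136.

75557863725914323419136


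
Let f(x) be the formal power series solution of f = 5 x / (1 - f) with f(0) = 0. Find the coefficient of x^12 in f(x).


Apply Lagrange inversion: f = 5 x * phi(f) with phi(t) = 1/(1 - t), so
[x^n] f = 5^n * (1/n) [t^(n-1)] phi(t)^n = 5^n * (1/n) [t^(n-1)] (1 - t)^(-n) = 5^n * (1/n) C(2n - 2, n - 1) = 5^n * C_{n-1}.
For n = 12: C_11 = C(22, 11) / 12 = 705432/12 = 58786.
With the 5^12 = 244140625 factor, the coefficient is 244140625 * 58786 = 14352050781250.

14352050781250


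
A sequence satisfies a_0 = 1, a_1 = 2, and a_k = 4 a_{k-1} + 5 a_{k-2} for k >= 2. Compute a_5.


The characteristic equation is t^2 - 4 t - 5 = 0, with roots r_1 = 5 and r_2 = -1 (so c_1 = r_1 + r_2, c_2 = -r_1 r_2 as required).
One can use the closed form a_n = A r_1^n + B r_2^n, but direct iteration is more reliable:
a_0 = 1, a_1 = 2, a_2 = 13, a_3 = 62, a_4 = 313, a_5 = 1562.
So a_5 = 1562.

1562


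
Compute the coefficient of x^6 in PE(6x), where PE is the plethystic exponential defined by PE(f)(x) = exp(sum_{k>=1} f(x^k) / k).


With f(x) = 6x, the exponent is sum_{k>=1} 6 x^k / k = 6 * (-ln(1 - x)). Exponentiating:
PE(6x) = exp(-6 ln(1 - x)) = 1/(1 - x)^6.
By the negative binomial expansion, [x^n] 1/(1 - x)^6 = C(n + 5, 5).
For n = 6: C(11, 5) = 462.

462


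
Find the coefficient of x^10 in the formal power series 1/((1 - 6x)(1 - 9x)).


By partial fractions or Cauchy convolution:
The coefficient equals sum_{k=0}^{10} 6^k * 9^(10-k).
= 10339420851

10339420851


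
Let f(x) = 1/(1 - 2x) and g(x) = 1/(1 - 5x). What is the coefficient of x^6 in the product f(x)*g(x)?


The coefficient of x^n in f*g is the Cauchy product: sum_{k=0}^{n} a^k * b^(n-k).
With a=2, b=5, n=6:
sum_{k=0}^{6} 2^k * 5^(6-k)
= 25999

25999


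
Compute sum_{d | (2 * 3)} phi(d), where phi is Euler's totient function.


First, 2 * 3 = 6. One classical identity is sum_{d | n} phi(d) = n (each k in [1, n] has a unique gcd with n, and among the k's with gcd(k, n) = n/d there are phi(d) of them). So the sum equals 6. We also verify directly:
Divisors of 6: 1, 2, 3, 6.
phi values: 1, 1, 2, 2.
Sum = 6.

6


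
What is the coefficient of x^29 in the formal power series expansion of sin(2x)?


The Maclaurin series is sin(t) = sum_{k>=0} (-1)^k t^(2k+1) / (2k+1)!, so substituting t = 2x, only odd powers of x are nonzero, with coefficient of x^(2k+1) equal to (-1)^k 2^(2k+1) / (2k+1)!.
Write 29 = 2*14 + 1, giving the coefficient (-1)^14 * 2^29 / 29! = 536870912/8841761993739701954543616000000 = 16/263505041412702261046875.

16/263505041412702261046875


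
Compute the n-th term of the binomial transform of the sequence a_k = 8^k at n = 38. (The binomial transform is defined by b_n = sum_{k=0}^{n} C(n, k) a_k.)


With a_k = 8^k, b_n = sum_{k=0}^{n} C(n, k) 8^k = (1 + 8)^n by the binomial theorem.
For n = 38: (1 + 8)^38 = 9^38 = 1824800363140073127359051977856583921.

1824800363140073127359051977856583921


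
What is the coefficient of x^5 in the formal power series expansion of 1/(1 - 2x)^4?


The general identity 1/(1 - c x)^r = sum_{k>=0} c^k C(k + r - 1, r - 1) x^k follows by substituting y = c x into 1/(1 - y)^r = sum_{k>=0} C(k + r - 1, r - 1) y^k.
For c = 2, r = 4, k = 5:
2^5 * C(8, 3) = 32 * 56 = 1792.

1792


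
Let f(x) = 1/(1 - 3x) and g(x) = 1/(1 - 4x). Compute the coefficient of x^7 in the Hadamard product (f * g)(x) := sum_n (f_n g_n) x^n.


f has coefficients f_k = 3^k and g has coefficients g_k = 4^k, so the Hadamard product has coefficient (f*g)_k = 3^k * 4^k = 12^k.
For k = 7: 12^7 = 35831808.

35831808


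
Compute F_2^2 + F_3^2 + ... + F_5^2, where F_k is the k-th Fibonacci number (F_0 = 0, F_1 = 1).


There is a standard identity sum_{k=0}^{N} F_k^2 = F_N * F_{N+1} (proved inductively from the telescoping relation F_k^2 = F_k F_{k+1} - F_{k-1} F_k). Then
sum_{k=2}^{5} F_k^2 = F_5 F_6 - F_1 F_2.
Computing: F_5 = 5, F_6 = 8, F_1 = 1, F_2 = 1.
Sum = 5 * 8 - 1 * 1 = 39.

39


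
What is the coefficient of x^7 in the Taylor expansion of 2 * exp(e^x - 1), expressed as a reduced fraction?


exp(e^x - 1) = sum_{k>=0} Bell_k x^k / k!, where Bell_k is the k-th Bell number.
So the coefficient of x^7 is 2 * Bell_7 / 7!.
Computing: Bell_7 = 877 and 7! = 5040, giving
2 * 877/5040 = 877/2520.

877/2520
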